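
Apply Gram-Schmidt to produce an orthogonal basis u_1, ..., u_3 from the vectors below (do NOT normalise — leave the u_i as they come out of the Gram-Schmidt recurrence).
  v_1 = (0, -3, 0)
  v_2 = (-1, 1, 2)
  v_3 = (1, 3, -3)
Orthogonal basis:
  u_1 = (0, -3, 0)
  u_2 = (-1, 0, 2)
  u_3 = (-2/5, 0, -1/5)

Apply the Gram-Schmidt recurrence
  u_1 = v_1
  u_i = v_i − Σ_{j<i} ((v_i · u_j) / (u_j · u_j)) · u_j.

Step by step this gives:
  u_1 = (0, -3, 0)
  u_2 = (-1, 0, 2)
  u_3 = (-2/5, 0, -1/5)

Orthogonality check:
  u_2 · u_1 = 0 (should be 0)
  u_3 · u_1 = 0 (should be 0)
  u_3 · u_2 = 0 (should be 0)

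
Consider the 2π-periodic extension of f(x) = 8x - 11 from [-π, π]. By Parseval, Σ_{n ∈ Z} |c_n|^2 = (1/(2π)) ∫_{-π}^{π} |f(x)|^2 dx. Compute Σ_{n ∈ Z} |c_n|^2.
Σ |c_n|^2 = 64π^2/3 + 121

Expand and integrate term by term over [-π, π]:
  ∫ (8x)^2 dx = 64·(2π^3/3); ∫ 2·8·(-11)·x dx = 0 (odd integrand); ∫ (-11)^2 dx = 121·2π.
So (1/(2π)) ∫_{-π}^{π} (8x - 11)^2 dx = 64π^2/3 + 121 = 64π^2/3 + 121.
Parseval ⇒ Σ |c_n|^2 = 64π^2/3 + 121.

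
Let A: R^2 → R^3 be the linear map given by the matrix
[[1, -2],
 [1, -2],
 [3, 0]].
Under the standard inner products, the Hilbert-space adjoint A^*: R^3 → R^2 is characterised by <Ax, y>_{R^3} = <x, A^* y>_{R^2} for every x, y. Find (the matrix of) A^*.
A^* = A^T =
[[1, 1, 3],
 [-2, -2, 0]]

For real matrices with standard dot products, the defining identity <Ax, y> = <x, A^* y> gives (Ax)^T y = x^T (A^*) y, i.e. x^T A^T y = x^T (A^*) y. Since this holds for all x, y, we must have A^* = A^T. Therefore
A^* =
[[1, 1, 3],
 [-2, -2, 0]].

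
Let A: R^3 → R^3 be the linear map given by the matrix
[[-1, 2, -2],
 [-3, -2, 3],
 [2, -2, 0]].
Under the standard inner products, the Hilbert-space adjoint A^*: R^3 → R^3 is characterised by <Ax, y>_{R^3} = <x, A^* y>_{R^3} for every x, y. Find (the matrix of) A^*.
A^* = A^T =
[[-1, -3, 2],
 [2, -2, -2],
 [-2, 3, 0]]

For real matrices with standard dot products, the defining identity <Ax, y> = <x, A^* y> gives (Ax)^T y = x^T (A^*) y, i.e. x^T A^T y = x^T (A^*) y. Since this holds for all x, y, we must have A^* = A^T. Therefore
A^* =
[[-1, -3, 2],
 [2, -2, -2],
 [-2, 3, 0]].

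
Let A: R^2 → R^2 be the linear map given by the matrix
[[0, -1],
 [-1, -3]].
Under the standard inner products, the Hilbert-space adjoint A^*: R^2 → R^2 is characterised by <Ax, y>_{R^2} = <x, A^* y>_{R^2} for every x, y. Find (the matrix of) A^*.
A^* = A^T =
[[0, -1],
 [-1, -3]]

For real matrices with standard dot products, the defining identity <Ax, y> = <x, A^* y> gives (Ax)^T y = x^T (A^*) y, i.e. x^T A^T y = x^T (A^*) y. Since this holds for all x, y, we must have A^* = A^T. Therefore
A^* =
[[0, -1],
 [-1, -3]].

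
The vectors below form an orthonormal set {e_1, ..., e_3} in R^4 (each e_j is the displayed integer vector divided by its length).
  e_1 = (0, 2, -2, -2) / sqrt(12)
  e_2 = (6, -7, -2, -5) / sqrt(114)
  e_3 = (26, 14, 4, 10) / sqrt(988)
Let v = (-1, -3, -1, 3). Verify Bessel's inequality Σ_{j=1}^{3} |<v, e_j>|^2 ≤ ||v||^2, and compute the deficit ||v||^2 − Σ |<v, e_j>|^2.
Σ |<v, e_j>|^2 = 132/13; ||v||^2 = 20; deficit = 128/13

Write each e_j = u_j / sqrt(<u_j, u_j>) where u_j is the displayed integer vector. Then <v, e_j> = <v, u_j> / sqrt(<u_j, u_j>), so |<v, e_j>|^2 = <v, u_j>^2 / <u_j, u_j>.
Coefficients: <v, e_1> = -10/sqrt(12), <v, e_2> = 2/sqrt(114), <v, e_3> = -42/sqrt(988).
Square and sum: Σ |<v, e_j>|^2 = 132/13.
Compute ||v||^2 = v·v = 20.
Deficit = 20 − 132/13 = 128/13 ≥ 0, confirming Bessel's inequality. (The deficit equals ||v − Σ <v,e_j> e_j||^2, the squared distance from v to span{e_j}.)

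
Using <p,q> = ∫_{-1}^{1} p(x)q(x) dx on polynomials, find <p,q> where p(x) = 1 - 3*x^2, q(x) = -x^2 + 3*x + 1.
<p,q> = 8/15

Expand the product: p(x)·q(x) = 3*x^4 - 9*x^3 - 4*x^2 + 3*x + 1.
∫_{-1}^{1} of each monomial x^k gives [2/(k+1) if k even, 0 if k odd]. Integrating term-by-term (or equivalently evaluating the antiderivative F(x) = 3*x^5/5 - 9*x^4/4 - 4*x^3/3 + 3*x^2/2 + x at the endpoints):
  F(1) − F(−1) = -29/60 − (-61/60) = 8/15.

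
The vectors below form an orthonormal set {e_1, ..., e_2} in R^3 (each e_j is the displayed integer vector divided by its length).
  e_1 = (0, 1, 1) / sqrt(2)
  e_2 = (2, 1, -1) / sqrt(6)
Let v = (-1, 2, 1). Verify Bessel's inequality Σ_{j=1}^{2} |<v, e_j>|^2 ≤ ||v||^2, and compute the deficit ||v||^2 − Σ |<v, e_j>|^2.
Σ |<v, e_j>|^2 = 14/3; ||v||^2 = 6; deficit = 4/3

Write each e_j = u_j / sqrt(<u_j, u_j>) where u_j is the displayed integer vector. Then <v, e_j> = <v, u_j> / sqrt(<u_j, u_j>), so |<v, e_j>|^2 = <v, u_j>^2 / <u_j, u_j>.
Coefficients: <v, e_1> = 3/sqrt(2), <v, e_2> = -1/sqrt(6).
Square and sum: Σ |<v, e_j>|^2 = 14/3.
Compute ||v||^2 = v·v = 6.
Deficit = 6 − 14/3 = 4/3 ≥ 0, confirming Bessel's inequality. (The deficit equals ||v − Σ <v,e_j> e_j||^2, the squared distance from v to span{e_j}.)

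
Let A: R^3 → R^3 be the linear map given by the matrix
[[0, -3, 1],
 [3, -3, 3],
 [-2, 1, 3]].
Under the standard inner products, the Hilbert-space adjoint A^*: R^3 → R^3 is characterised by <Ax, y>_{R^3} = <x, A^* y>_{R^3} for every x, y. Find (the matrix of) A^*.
A^* = A^T =
[[0, 3, -2],
 [-3, -3, 1],
 [1, 3, 3]]

For real matrices with standard dot products, the defining identity <Ax, y> = <x, A^* y> gives (Ax)^T y = x^T (A^*) y, i.e. x^T A^T y = x^T (A^*) y. Since this holds for all x, y, we must have A^* = A^T. Therefore
A^* =
[[0, 3, -2],
 [-3, -3, 1],
 [1, 3, 3]].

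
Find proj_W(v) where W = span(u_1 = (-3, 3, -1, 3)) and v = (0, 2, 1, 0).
proj_W(v) = (-15/28, 15/28, -5/28, 15/28)

Set up U = [u_1 | ... | u_1] ∈ R^(4×1). The projector onto W = col(U) is P = U (U^T U)^(-1) U^T.
Compute U^T U =
  [28],
and U^T v = (5).
Solve U^T U · c = U^T v for the coefficients: c = (5/28). The projection is proj_W(v) = U c.
Check: (v - proj_W(v)) · u_1 = 0  (should be 0).
Result: proj_W(v) = (-15/28, 15/28, -5/28, 15/28).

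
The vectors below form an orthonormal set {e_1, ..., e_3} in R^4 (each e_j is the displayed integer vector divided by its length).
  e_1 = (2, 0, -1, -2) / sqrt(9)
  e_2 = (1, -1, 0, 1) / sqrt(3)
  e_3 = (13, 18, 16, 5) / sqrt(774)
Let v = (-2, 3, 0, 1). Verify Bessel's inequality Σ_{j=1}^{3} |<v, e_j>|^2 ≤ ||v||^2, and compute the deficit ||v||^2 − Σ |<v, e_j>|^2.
Σ |<v, e_j>|^2 = 2771/258; ||v||^2 = 14; deficit = 841/258

Write each e_j = u_j / sqrt(<u_j, u_j>) where u_j is the displayed integer vector. Then <v, e_j> = <v, u_j> / sqrt(<u_j, u_j>), so |<v, e_j>|^2 = <v, u_j>^2 / <u_j, u_j>.
Coefficients: <v, e_1> = -6/sqrt(9), <v, e_2> = -4/sqrt(3), <v, e_3> = 33/sqrt(774).
Square and sum: Σ |<v, e_j>|^2 = 2771/258.
Compute ||v||^2 = v·v = 14.
Deficit = 14 − 2771/258 = 841/258 ≥ 0, confirming Bessel's inequality. (The deficit equals ||v − Σ <v,e_j> e_j||^2, the squared distance from v to span{e_j}.)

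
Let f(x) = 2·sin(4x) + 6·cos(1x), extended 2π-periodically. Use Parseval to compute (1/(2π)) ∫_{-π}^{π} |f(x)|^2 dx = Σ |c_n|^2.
Σ |c_n|^2 = 20

Expand |f|^2 and use orthogonality of {sin(nx), cos(mx)} on [-π, π]:
  ∫_{-π}^{π} sin(nx)^2 dx = π, ∫ cos(mx)^2 dx = π, and cross terms integrate to 0.
So ∫_{-π}^{π} f(x)^2 dx = 2^2 · π + 6^2 · π = (4 + 36)π.
Divide by 2π: (4 + 36)/2 = 20.
By Parseval, this equals Σ |c_n|^2.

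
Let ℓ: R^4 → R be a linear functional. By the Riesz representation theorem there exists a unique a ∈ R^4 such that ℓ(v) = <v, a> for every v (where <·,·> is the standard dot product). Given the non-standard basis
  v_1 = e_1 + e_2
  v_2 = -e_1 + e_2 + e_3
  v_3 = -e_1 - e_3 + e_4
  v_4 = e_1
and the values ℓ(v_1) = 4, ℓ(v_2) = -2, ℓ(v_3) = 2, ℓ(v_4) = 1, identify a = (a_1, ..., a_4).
a = (1, 3, -4, -1)

Write a = (a_1, ..., a_4) in the standard basis. For each basis vector v_i, ℓ(v_i) = <v_i, a> is a linear equation in the a_j's. Collect the n equations into a matrix system V a = ℓ, where row i of V is v_i (expressed in the standard basis). Since V is invertible (lower-triangular with 1s on the diagonal, up to permutation), solve by back-substitution:
  V =
[[1, 1, 0, 0],
 [-1, 1, 1, 0],
 [-1, 0, -1, 1],
 [1, 0, 0, 0]]
  V a = (4, -2, 2, 1)
Solving gives a = (1, 3, -4, -1).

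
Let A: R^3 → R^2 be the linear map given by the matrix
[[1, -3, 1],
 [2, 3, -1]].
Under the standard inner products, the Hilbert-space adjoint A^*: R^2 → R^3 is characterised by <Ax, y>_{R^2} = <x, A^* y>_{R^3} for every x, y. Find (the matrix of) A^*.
A^* = A^T =
[[1, 2],
 [-3, 3],
 [1, -1]]

For real matrices with standard dot products, the defining identity <Ax, y> = <x, A^* y> gives (Ax)^T y = x^T (A^*) y, i.e. x^T A^T y = x^T (A^*) y. Since this holds for all x, y, we must have A^* = A^T. Therefore
A^* =
[[1, 2],
 [-3, 3],
 [1, -1]].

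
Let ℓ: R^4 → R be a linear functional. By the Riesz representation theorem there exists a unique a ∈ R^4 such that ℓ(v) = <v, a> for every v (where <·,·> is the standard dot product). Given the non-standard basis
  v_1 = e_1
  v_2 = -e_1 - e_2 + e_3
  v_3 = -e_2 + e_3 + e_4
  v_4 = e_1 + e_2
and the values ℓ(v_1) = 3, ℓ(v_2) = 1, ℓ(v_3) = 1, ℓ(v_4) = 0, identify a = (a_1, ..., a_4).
a = (3, -3, 1, -3)

Write a = (a_1, ..., a_4) in the standard basis. For each basis vector v_i, ℓ(v_i) = <v_i, a> is a linear equation in the a_j's. Collect the n equations into a matrix system V a = ℓ, where row i of V is v_i (expressed in the standard basis). Since V is invertible (lower-triangular with 1s on the diagonal, up to permutation), solve by back-substitution:
  V =
[[1, 0, 0, 0],
 [-1, -1, 1, 0],
 [0, -1, 1, 1],
 [1, 1, 0, 0]]
  V a = (3, 1, 1, 0)
Solving gives a = (3, -3, 1, -3).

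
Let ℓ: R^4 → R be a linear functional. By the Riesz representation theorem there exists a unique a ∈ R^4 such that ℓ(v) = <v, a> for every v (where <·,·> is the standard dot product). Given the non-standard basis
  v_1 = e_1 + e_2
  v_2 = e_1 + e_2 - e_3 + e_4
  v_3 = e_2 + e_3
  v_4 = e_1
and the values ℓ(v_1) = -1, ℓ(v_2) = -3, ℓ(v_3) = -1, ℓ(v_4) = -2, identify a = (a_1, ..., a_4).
a = (-2, 1, -2, -4)

Write a = (a_1, ..., a_4) in the standard basis. For each basis vector v_i, ℓ(v_i) = <v_i, a> is a linear equation in the a_j's. Collect the n equations into a matrix system V a = ℓ, where row i of V is v_i (expressed in the standard basis). Since V is invertible (lower-triangular with 1s on the diagonal, up to permutation), solve by back-substitution:
  V =
[[1, 1, 0, 0],
 [1, 1, -1, 1],
 [0, 1, 1, 0],
 [1, 0, 0, 0]]
  V a = (-1, -3, -1, -2)
Solving gives a = (-2, 1, -2, -4).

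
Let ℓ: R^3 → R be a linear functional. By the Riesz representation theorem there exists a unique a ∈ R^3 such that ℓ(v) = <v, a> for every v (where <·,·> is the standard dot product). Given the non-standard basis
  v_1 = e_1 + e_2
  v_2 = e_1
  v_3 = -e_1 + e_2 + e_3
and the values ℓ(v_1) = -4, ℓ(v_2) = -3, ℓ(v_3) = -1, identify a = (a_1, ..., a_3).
a = (-3, -1, -3)

Write a = (a_1, ..., a_3) in the standard basis. For each basis vector v_i, ℓ(v_i) = <v_i, a> is a linear equation in the a_j's. Collect the n equations into a matrix system V a = ℓ, where row i of V is v_i (expressed in the standard basis). Since V is invertible (lower-triangular with 1s on the diagonal, up to permutation), solve by back-substitution:
  V =
[[1, 1, 0],
 [1, 0, 0],
 [-1, 1, 1]]
  V a = (-4, -3, -1)
Solving gives a = (-3, -1, -3).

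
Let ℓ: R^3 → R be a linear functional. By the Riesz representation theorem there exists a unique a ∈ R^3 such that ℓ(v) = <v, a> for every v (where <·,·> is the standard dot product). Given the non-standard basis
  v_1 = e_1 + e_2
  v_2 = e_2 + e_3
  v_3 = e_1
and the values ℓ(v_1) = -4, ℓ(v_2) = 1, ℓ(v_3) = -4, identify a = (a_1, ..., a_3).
a = (-4, 0, 1)

Write a = (a_1, ..., a_3) in the standard basis. For each basis vector v_i, ℓ(v_i) = <v_i, a> is a linear equation in the a_j's. Collect the n equations into a matrix system V a = ℓ, where row i of V is v_i (expressed in the standard basis). Since V is invertible (lower-triangular with 1s on the diagonal, up to permutation), solve by back-substitution:
  V =
[[1, 1, 0],
 [0, 1, 1],
 [1, 0, 0]]
  V a = (-4, 1, -4)
Solving gives a = (-4, 0, 1).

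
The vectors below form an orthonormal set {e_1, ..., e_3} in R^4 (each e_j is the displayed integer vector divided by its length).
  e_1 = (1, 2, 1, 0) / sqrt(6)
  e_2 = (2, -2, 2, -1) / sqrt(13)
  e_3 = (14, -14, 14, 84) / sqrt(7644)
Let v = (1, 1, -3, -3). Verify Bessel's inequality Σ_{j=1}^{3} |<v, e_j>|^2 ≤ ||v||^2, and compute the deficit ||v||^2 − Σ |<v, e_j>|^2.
Σ |<v, e_j>|^2 = 12; ||v||^2 = 20; deficit = 8

Write each e_j = u_j / sqrt(<u_j, u_j>) where u_j is the displayed integer vector. Then <v, e_j> = <v, u_j> / sqrt(<u_j, u_j>), so |<v, e_j>|^2 = <v, u_j>^2 / <u_j, u_j>.
Coefficients: <v, e_1> = 0/sqrt(6), <v, e_2> = -3/sqrt(13), <v, e_3> = -294/sqrt(7644).
Square and sum: Σ |<v, e_j>|^2 = 12.
Compute ||v||^2 = v·v = 20.
Deficit = 20 − 12 = 8 ≥ 0, confirming Bessel's inequality. (The deficit equals ||v − Σ <v,e_j> e_j||^2, the squared distance from v to span{e_j}.)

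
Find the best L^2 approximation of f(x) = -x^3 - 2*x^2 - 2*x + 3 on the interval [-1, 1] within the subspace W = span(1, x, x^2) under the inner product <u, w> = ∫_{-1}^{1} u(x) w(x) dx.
g(x) = -2*x^2 - 13*x/5 + 3

The best approximation g ∈ W is the orthogonal projection of f onto W. Writing g = a_0 + a_1 x + a_2 x^2, the coefficients solve the normal equations G · a = b where
  G_{ij} = <φ_i, φ_j> and b_i = <f, φ_i>, with φ_0 = 1, φ_1 = x, φ_2 = x^2.
G =
  [2, 0, 2/3]
  [0, 2/3, 0]
  [2/3, 0, 2/5],
b = (14/3, -26/15, 6/5).
Solving gives a_0 = 3, a_1 = -13/5, a_2 = -2, so
  g(x) = -2*x^2 - 13*x/5 + 3.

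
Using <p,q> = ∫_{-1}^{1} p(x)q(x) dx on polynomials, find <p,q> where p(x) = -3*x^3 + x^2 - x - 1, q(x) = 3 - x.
<p,q> = -32/15

Expand the product: p(x)·q(x) = 3*x^4 - 10*x^3 + 4*x^2 - 2*x - 3.
∫_{-1}^{1} of each monomial x^k gives [2/(k+1) if k even, 0 if k odd]. Integrating term-by-term (or equivalently evaluating the antiderivative F(x) = 3*x^5/5 - 5*x^4/2 + 4*x^3/3 - x^2 - 3*x at the endpoints):
  F(1) − F(−1) = -137/30 − (-73/30) = -32/15.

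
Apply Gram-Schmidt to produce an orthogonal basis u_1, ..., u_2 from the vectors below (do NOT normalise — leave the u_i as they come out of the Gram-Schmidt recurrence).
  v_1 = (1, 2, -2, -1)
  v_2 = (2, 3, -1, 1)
Orthogonal basis:
  u_1 = (1, 2, -2, -1)
  u_2 = (11/10, 6/5, 4/5, 19/10)

Apply the Gram-Schmidt recurrence
  u_1 = v_1
  u_i = v_i − Σ_{j<i} ((v_i · u_j) / (u_j · u_j)) · u_j.

Step by step this gives:
  u_1 = (1, 2, -2, -1)
  u_2 = (11/10, 6/5, 4/5, 19/10)

Orthogonality check:
  u_2 · u_1 = 0 (should be 0)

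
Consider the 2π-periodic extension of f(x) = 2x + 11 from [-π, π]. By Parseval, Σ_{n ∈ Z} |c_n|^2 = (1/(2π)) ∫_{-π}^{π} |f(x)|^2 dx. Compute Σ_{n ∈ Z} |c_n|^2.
Σ |c_n|^2 = 4π^2/3 + 121

Expand and integrate term by term over [-π, π]:
  ∫ (2x)^2 dx = 4·(2π^3/3); ∫ 2·2·(11)·x dx = 0 (odd integrand); ∫ 11^2 dx = 121·2π.
So (1/(2π)) ∫_{-π}^{π} (2x + 11)^2 dx = 4π^2/3 + 121 = 4π^2/3 + 121.
Parseval ⇒ Σ |c_n|^2 = 4π^2/3 + 121.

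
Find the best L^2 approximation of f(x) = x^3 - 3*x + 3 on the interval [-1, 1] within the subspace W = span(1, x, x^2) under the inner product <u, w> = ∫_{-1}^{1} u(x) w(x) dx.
g(x) = 3 - 12*x/5

The best approximation g ∈ W is the orthogonal projection of f onto W. Writing g = a_0 + a_1 x + a_2 x^2, the coefficients solve the normal equations G · a = b where
  G_{ij} = <φ_i, φ_j> and b_i = <f, φ_i>, with φ_0 = 1, φ_1 = x, φ_2 = x^2.
G =
  [2, 0, 2/3]
  [0, 2/3, 0]
  [2/3, 0, 2/5],
b = (6, -8/5, 2).
Solving gives a_0 = 3, a_1 = -12/5, a_2 = 0, so
  g(x) = 3 - 12*x/5.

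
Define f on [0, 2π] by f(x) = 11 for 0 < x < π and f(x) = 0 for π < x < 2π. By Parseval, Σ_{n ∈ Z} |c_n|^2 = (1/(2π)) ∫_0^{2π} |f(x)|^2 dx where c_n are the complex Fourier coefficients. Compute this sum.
Σ |c_n|^2 = 121/2

Parseval equates the L^2 energy of f (normalised by 1/(2π)) with the ℓ^2 sum of its Fourier coefficients: (1/(2π)) ∫_0^{2π} |f|^2 = Σ |c_n|^2.
Compute the left side: (1/(2π)) [∫_0^π 11^2 dx + ∫_π^{2π} 0^2 dx] = (1/(2π)) · (121π + 0π) = (121 + 0)/2 = 121/2.
So Σ_{n ∈ Z} |c_n|^2 = 121/2.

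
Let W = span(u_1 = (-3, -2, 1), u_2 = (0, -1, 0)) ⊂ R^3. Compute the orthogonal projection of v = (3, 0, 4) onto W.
proj_W(v) = (3/2, 0, -1/2)

Set up U = [u_1 | ... | u_2] ∈ R^(3×2). The projector onto W = col(U) is P = U (U^T U)^(-1) U^T.
Compute U^T U =
  [14, 2]
  [2, 1],
and U^T v = (-5, 0).
Solve U^T U · c = U^T v for the coefficients: c = (-1/2, 1). The projection is proj_W(v) = U c.
Check: (v - proj_W(v)) · u_1 = 0  (should be 0).
Check: (v - proj_W(v)) · u_2 = 0  (should be 0).
Result: proj_W(v) = (3/2, 0, -1/2).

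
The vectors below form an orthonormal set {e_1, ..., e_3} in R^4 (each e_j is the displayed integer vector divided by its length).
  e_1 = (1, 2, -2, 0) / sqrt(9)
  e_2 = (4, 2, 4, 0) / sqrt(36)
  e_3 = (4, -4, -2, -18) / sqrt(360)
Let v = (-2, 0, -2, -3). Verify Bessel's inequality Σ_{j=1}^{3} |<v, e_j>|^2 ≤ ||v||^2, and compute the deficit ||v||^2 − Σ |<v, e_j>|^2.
Σ |<v, e_j>|^2 = 29/2; ||v||^2 = 17; deficit = 5/2

Write each e_j = u_j / sqrt(<u_j, u_j>) where u_j is the displayed integer vector. Then <v, e_j> = <v, u_j> / sqrt(<u_j, u_j>), so |<v, e_j>|^2 = <v, u_j>^2 / <u_j, u_j>.
Coefficients: <v, e_1> = 2/sqrt(9), <v, e_2> = -16/sqrt(36), <v, e_3> = 50/sqrt(360).
Square and sum: Σ |<v, e_j>|^2 = 29/2.
Compute ||v||^2 = v·v = 17.
Deficit = 17 − 29/2 = 5/2 ≥ 0, confirming Bessel's inequality. (The deficit equals ||v − Σ <v,e_j> e_j||^2, the squared distance from v to span{e_j}.)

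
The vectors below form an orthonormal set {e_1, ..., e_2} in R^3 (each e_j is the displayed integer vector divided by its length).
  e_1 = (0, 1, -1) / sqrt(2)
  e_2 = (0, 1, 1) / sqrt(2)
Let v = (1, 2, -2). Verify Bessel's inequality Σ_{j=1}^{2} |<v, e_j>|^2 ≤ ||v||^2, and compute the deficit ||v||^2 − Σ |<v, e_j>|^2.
Σ |<v, e_j>|^2 = 8; ||v||^2 = 9; deficit = 1

Write each e_j = u_j / sqrt(<u_j, u_j>) where u_j is the displayed integer vector. Then <v, e_j> = <v, u_j> / sqrt(<u_j, u_j>), so |<v, e_j>|^2 = <v, u_j>^2 / <u_j, u_j>.
Coefficients: <v, e_1> = 4/sqrt(2), <v, e_2> = 0/sqrt(2).
Square and sum: Σ |<v, e_j>|^2 = 8.
Compute ||v||^2 = v·v = 9.
Deficit = 9 − 8 = 1 ≥ 0, confirming Bessel's inequality. (The deficit equals ||v − Σ <v,e_j> e_j||^2, the squared distance from v to span{e_j}.)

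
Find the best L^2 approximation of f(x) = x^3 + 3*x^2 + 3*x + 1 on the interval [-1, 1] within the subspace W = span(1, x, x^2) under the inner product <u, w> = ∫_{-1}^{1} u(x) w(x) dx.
g(x) = 3*x^2 + 18*x/5 + 1

The best approximation g ∈ W is the orthogonal projection of f onto W. Writing g = a_0 + a_1 x + a_2 x^2, the coefficients solve the normal equations G · a = b where
  G_{ij} = <φ_i, φ_j> and b_i = <f, φ_i>, with φ_0 = 1, φ_1 = x, φ_2 = x^2.
G =
  [2, 0, 2/3]
  [0, 2/3, 0]
  [2/3, 0, 2/5],
b = (4, 12/5, 28/15).
Solving gives a_0 = 1, a_1 = 18/5, a_2 = 3, so
  g(x) = 3*x^2 + 18*x/5 + 1.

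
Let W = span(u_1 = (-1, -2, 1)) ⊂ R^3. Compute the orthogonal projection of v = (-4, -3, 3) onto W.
proj_W(v) = (-13/6, -13/3, 13/6)

Set up U = [u_1 | ... | u_1] ∈ R^(3×1). The projector onto W = col(U) is P = U (U^T U)^(-1) U^T.
Compute U^T U =
  [6],
and U^T v = (13).
Solve U^T U · c = U^T v for the coefficients: c = (13/6). The projection is proj_W(v) = U c.
Check: (v - proj_W(v)) · u_1 = 0  (should be 0).
Result: proj_W(v) = (-13/6, -13/3, 13/6).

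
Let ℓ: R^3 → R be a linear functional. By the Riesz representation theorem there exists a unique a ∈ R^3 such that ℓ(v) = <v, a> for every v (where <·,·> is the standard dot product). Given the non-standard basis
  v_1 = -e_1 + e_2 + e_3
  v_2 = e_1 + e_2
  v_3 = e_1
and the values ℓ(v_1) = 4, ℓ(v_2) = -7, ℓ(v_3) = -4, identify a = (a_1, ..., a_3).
a = (-4, -3, 3)

Write a = (a_1, ..., a_3) in the standard basis. For each basis vector v_i, ℓ(v_i) = <v_i, a> is a linear equation in the a_j's. Collect the n equations into a matrix system V a = ℓ, where row i of V is v_i (expressed in the standard basis). Since V is invertible (lower-triangular with 1s on the diagonal, up to permutation), solve by back-substitution:
  V =
[[-1, 1, 1],
 [1, 1, 0],
 [1, 0, 0]]
  V a = (4, -7, -4)
Solving gives a = (-4, -3, 3).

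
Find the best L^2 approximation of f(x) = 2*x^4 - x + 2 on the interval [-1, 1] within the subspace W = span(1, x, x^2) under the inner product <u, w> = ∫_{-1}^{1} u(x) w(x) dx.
g(x) = 12*x^2/7 - x + 64/35

The best approximation g ∈ W is the orthogonal projection of f onto W. Writing g = a_0 + a_1 x + a_2 x^2, the coefficients solve the normal equations G · a = b where
  G_{ij} = <φ_i, φ_j> and b_i = <f, φ_i>, with φ_0 = 1, φ_1 = x, φ_2 = x^2.
G =
  [2, 0, 2/3]
  [0, 2/3, 0]
  [2/3, 0, 2/5],
b = (24/5, -2/3, 40/21).
Solving gives a_0 = 64/35, a_1 = -1, a_2 = 12/7, so
  g(x) = 12*x^2/7 - x + 64/35.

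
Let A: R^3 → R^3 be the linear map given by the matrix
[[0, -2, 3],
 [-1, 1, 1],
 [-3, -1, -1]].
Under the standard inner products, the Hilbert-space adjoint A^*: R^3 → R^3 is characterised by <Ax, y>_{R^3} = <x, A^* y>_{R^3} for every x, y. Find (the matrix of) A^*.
A^* = A^T =
[[0, -1, -3],
 [-2, 1, -1],
 [3, 1, -1]]

For real matrices with standard dot products, the defining identity <Ax, y> = <x, A^* y> gives (Ax)^T y = x^T (A^*) y, i.e. x^T A^T y = x^T (A^*) y. Since this holds for all x, y, we must have A^* = A^T. Therefore
A^* =
[[0, -1, -3],
 [-2, 1, -1],
 [3, 1, -1]].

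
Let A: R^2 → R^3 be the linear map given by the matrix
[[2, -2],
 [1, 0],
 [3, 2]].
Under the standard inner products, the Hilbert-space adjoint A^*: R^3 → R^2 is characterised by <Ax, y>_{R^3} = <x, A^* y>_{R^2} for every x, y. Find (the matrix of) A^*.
A^* = A^T =
[[2, 1, 3],
 [-2, 0, 2]]

For real matrices with standard dot products, the defining identity <Ax, y> = <x, A^* y> gives (Ax)^T y = x^T (A^*) y, i.e. x^T A^T y = x^T (A^*) y. Since this holds for all x, y, we must have A^* = A^T. Therefore
A^* =
[[2, 1, 3],
 [-2, 0, 2]].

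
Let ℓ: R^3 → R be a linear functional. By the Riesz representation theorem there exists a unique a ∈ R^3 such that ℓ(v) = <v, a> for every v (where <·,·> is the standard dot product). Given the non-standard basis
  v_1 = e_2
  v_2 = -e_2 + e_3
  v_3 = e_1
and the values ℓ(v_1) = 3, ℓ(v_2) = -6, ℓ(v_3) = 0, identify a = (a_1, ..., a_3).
a = (0, 3, -3)

Write a = (a_1, ..., a_3) in the standard basis. For each basis vector v_i, ℓ(v_i) = <v_i, a> is a linear equation in the a_j's. Collect the n equations into a matrix system V a = ℓ, where row i of V is v_i (expressed in the standard basis). Since V is invertible (lower-triangular with 1s on the diagonal, up to permutation), solve by back-substitution:
  V =
[[0, 1, 0],
 [0, -1, 1],
 [1, 0, 0]]
  V a = (3, -6, 0)
Solving gives a = (0, 3, -3).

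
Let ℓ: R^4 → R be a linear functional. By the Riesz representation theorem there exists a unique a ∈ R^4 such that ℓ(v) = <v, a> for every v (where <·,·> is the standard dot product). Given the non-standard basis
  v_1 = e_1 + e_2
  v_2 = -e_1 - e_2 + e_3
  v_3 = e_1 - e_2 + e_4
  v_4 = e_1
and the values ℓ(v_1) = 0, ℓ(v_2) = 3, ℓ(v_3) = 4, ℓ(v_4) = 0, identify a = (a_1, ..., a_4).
a = (0, 0, 3, 4)

Write a = (a_1, ..., a_4) in the standard basis. For each basis vector v_i, ℓ(v_i) = <v_i, a> is a linear equation in the a_j's. Collect the n equations into a matrix system V a = ℓ, where row i of V is v_i (expressed in the standard basis). Since V is invertible (lower-triangular with 1s on the diagonal, up to permutation), solve by back-substitution:
  V =
[[1, 1, 0, 0],
 [-1, -1, 1, 0],
 [1, -1, 0, 1],
 [1, 0, 0, 0]]
  V a = (0, 3, 4, 0)
Solving gives a = (0, 0, 3, 4).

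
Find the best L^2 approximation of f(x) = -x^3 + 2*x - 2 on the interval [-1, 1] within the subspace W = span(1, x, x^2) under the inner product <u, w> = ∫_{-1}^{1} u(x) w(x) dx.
g(x) = 7*x/5 - 2

The best approximation g ∈ W is the orthogonal projection of f onto W. Writing g = a_0 + a_1 x + a_2 x^2, the coefficients solve the normal equations G · a = b where
  G_{ij} = <φ_i, φ_j> and b_i = <f, φ_i>, with φ_0 = 1, φ_1 = x, φ_2 = x^2.
G =
  [2, 0, 2/3]
  [0, 2/3, 0]
  [2/3, 0, 2/5],
b = (-4, 14/15, -4/3).
Solving gives a_0 = -2, a_1 = 7/5, a_2 = 0, so
  g(x) = 7*x/5 - 2.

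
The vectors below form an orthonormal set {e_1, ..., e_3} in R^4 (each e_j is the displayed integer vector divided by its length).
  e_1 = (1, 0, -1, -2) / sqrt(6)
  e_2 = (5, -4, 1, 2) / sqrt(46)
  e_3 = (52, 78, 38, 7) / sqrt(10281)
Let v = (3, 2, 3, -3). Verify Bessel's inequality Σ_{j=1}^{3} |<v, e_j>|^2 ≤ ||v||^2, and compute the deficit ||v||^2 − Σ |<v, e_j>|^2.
Σ |<v, e_j>|^2 = 3323/149; ||v||^2 = 31; deficit = 1296/149

Write each e_j = u_j / sqrt(<u_j, u_j>) where u_j is the displayed integer vector. Then <v, e_j> = <v, u_j> / sqrt(<u_j, u_j>), so |<v, e_j>|^2 = <v, u_j>^2 / <u_j, u_j>.
Coefficients: <v, e_1> = 6/sqrt(6), <v, e_2> = 4/sqrt(46), <v, e_3> = 405/sqrt(10281).
Square and sum: Σ |<v, e_j>|^2 = 3323/149.
Compute ||v||^2 = v·v = 31.
Deficit = 31 − 3323/149 = 1296/149 ≥ 0, confirming Bessel's inequality. (The deficit equals ||v − Σ <v,e_j> e_j||^2, the squared distance from v to span{e_j}.)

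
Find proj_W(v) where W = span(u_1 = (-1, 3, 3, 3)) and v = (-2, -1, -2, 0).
proj_W(v) = (1/4, -3/4, -3/4, -3/4)

Set up U = [u_1 | ... | u_1] ∈ R^(4×1). The projector onto W = col(U) is P = U (U^T U)^(-1) U^T.
Compute U^T U =
  [28],
and U^T v = (-7).
Solve U^T U · c = U^T v for the coefficients: c = (-1/4). The projection is proj_W(v) = U c.
Check: (v - proj_W(v)) · u_1 = 0  (should be 0).
Result: proj_W(v) = (1/4, -3/4, -3/4, -3/4).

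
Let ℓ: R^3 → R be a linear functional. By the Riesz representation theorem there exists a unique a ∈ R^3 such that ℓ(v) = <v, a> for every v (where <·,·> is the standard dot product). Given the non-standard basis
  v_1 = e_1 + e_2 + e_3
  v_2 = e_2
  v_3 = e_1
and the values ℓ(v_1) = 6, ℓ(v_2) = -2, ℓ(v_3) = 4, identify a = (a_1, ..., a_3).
a = (4, -2, 4)

Write a = (a_1, ..., a_3) in the standard basis. For each basis vector v_i, ℓ(v_i) = <v_i, a> is a linear equation in the a_j's. Collect the n equations into a matrix system V a = ℓ, where row i of V is v_i (expressed in the standard basis). Since V is invertible (lower-triangular with 1s on the diagonal, up to permutation), solve by back-substitution:
  V =
[[1, 1, 1],
 [0, 1, 0],
 [1, 0, 0]]
  V a = (6, -2, 4)
Solving gives a = (4, -2, 4).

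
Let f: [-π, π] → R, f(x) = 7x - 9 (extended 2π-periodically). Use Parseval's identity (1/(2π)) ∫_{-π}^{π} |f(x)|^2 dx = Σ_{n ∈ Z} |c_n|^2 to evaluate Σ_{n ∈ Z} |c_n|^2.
Σ |c_n|^2 = 49π^2/3 + 81

Expand and integrate term by term over [-π, π]:
  ∫ (7x)^2 dx = 49·(2π^3/3); ∫ 2·7·(-9)·x dx = 0 (odd integrand); ∫ (-9)^2 dx = 81·2π.
So (1/(2π)) ∫_{-π}^{π} (7x - 9)^2 dx = 49π^2/3 + 81 = 49π^2/3 + 81.
Parseval ⇒ Σ |c_n|^2 = 49π^2/3 + 81.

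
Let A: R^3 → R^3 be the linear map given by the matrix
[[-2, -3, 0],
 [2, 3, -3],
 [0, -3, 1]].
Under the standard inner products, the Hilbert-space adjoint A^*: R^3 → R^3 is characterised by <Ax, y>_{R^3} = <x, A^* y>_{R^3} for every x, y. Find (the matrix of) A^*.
A^* = A^T =
[[-2, 2, 0],
 [-3, 3, -3],
 [0, -3, 1]]

For real matrices with standard dot products, the defining identity <Ax, y> = <x, A^* y> gives (Ax)^T y = x^T (A^*) y, i.e. x^T A^T y = x^T (A^*) y. Since this holds for all x, y, we must have A^* = A^T. Therefore
A^* =
[[-2, 2, 0],
 [-3, 3, -3],
 [0, -3, 1]].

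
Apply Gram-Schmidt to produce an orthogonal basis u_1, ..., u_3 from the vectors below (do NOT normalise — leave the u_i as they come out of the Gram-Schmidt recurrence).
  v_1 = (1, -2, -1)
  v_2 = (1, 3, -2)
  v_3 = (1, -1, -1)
Orthogonal basis:
  u_1 = (1, -2, -1)
  u_2 = (3/2, 2, -5/2)
  u_3 = (7/75, 1/75, 1/15)

Apply the Gram-Schmidt recurrence
  u_1 = v_1
  u_i = v_i − Σ_{j<i} ((v_i · u_j) / (u_j · u_j)) · u_j.

Step by step this gives:
  u_1 = (1, -2, -1)
  u_2 = (3/2, 2, -5/2)
  u_3 = (7/75, 1/75, 1/15)

Orthogonality check:
  u_2 · u_1 = 0 (should be 0)
  u_3 · u_1 = 0 (should be 0)
  u_3 · u_2 = 0 (should be 0)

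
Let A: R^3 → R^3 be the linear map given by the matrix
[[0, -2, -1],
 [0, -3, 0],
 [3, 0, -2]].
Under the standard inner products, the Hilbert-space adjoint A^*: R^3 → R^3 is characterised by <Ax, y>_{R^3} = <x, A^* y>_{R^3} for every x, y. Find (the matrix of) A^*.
A^* = A^T =
[[0, 0, 3],
 [-2, -3, 0],
 [-1, 0, -2]]

For real matrices with standard dot products, the defining identity <Ax, y> = <x, A^* y> gives (Ax)^T y = x^T (A^*) y, i.e. x^T A^T y = x^T (A^*) y. Since this holds for all x, y, we must have A^* = A^T. Therefore
A^* =
[[0, 0, 3],
 [-2, -3, 0],
 [-1, 0, -2]].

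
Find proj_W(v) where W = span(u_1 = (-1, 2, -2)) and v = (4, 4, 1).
proj_W(v) = (-2/9, 4/9, -4/9)

Set up U = [u_1 | ... | u_1] ∈ R^(3×1). The projector onto W = col(U) is P = U (U^T U)^(-1) U^T.
Compute U^T U =
  [9],
and U^T v = (2).
Solve U^T U · c = U^T v for the coefficients: c = (2/9). The projection is proj_W(v) = U c.
Check: (v - proj_W(v)) · u_1 = 0  (should be 0).
Result: proj_W(v) = (-2/9, 4/9, -4/9).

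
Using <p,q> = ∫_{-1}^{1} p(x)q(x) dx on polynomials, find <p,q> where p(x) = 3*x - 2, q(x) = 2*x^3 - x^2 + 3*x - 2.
<p,q> = 266/15

Expand the product: p(x)·q(x) = 6*x^4 - 7*x^3 + 11*x^2 - 12*x + 4.
∫_{-1}^{1} of each monomial x^k gives [2/(k+1) if k even, 0 if k odd]. Integrating term-by-term (or equivalently evaluating the antiderivative F(x) = 6*x^5/5 - 7*x^4/4 + 11*x^3/3 - 6*x^2 + 4*x at the endpoints):
  F(1) − F(−1) = 67/60 − (-997/60) = 266/15.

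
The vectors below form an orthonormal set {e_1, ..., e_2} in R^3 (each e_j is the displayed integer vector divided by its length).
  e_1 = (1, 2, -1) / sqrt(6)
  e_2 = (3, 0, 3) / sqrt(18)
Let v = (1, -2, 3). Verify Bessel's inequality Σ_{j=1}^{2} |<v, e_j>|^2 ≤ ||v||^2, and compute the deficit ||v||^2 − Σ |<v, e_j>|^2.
Σ |<v, e_j>|^2 = 14; ||v||^2 = 14; deficit = 0

Write each e_j = u_j / sqrt(<u_j, u_j>) where u_j is the displayed integer vector. Then <v, e_j> = <v, u_j> / sqrt(<u_j, u_j>), so |<v, e_j>|^2 = <v, u_j>^2 / <u_j, u_j>.
Coefficients: <v, e_1> = -6/sqrt(6), <v, e_2> = 12/sqrt(18).
Square and sum: Σ |<v, e_j>|^2 = 14.
Compute ||v||^2 = v·v = 14.
Deficit = 14 − 14 = 0 ≥ 0, confirming Bessel's inequality. (The deficit equals ||v − Σ <v,e_j> e_j||^2, the squared distance from v to span{e_j}.)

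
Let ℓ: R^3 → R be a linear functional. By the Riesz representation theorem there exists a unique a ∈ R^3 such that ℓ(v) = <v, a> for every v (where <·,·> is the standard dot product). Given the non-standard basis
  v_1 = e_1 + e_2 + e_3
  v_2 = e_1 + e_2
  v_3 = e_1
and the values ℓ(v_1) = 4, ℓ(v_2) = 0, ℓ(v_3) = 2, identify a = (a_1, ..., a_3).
a = (2, -2, 4)

Write a = (a_1, ..., a_3) in the standard basis. For each basis vector v_i, ℓ(v_i) = <v_i, a> is a linear equation in the a_j's. Collect the n equations into a matrix system V a = ℓ, where row i of V is v_i (expressed in the standard basis). Since V is invertible (lower-triangular with 1s on the diagonal, up to permutation), solve by back-substitution:
  V =
[[1, 1, 1],
 [1, 1, 0],
 [1, 0, 0]]
  V a = (4, 0, 2)
Solving gives a = (2, -2, 4).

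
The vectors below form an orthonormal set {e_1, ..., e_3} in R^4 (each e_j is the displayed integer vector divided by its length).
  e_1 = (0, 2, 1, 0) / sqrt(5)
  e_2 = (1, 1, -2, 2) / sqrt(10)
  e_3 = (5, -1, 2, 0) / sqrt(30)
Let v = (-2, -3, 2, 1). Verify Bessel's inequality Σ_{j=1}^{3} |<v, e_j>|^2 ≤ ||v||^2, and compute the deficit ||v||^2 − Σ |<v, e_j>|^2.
Σ |<v, e_j>|^2 = 42/5; ||v||^2 = 18; deficit = 48/5

Write each e_j = u_j / sqrt(<u_j, u_j>) where u_j is the displayed integer vector. Then <v, e_j> = <v, u_j> / sqrt(<u_j, u_j>), so |<v, e_j>|^2 = <v, u_j>^2 / <u_j, u_j>.
Coefficients: <v, e_1> = -4/sqrt(5), <v, e_2> = -7/sqrt(10), <v, e_3> = -3/sqrt(30).
Square and sum: Σ |<v, e_j>|^2 = 42/5.
Compute ||v||^2 = v·v = 18.
Deficit = 18 − 42/5 = 48/5 ≥ 0, confirming Bessel's inequality. (The deficit equals ||v − Σ <v,e_j> e_j||^2, the squared distance from v to span{e_j}.)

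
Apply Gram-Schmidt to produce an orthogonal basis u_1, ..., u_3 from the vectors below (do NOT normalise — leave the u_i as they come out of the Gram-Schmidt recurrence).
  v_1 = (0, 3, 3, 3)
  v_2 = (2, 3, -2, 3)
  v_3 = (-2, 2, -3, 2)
Orthogonal basis:
  u_1 = (0, 3, 3, 3)
  u_2 = (2, 5/3, -10/3, 5/3)
  u_3 = (-100/31, 20/31, -40/31, 20/31)

Apply the Gram-Schmidt recurrence
  u_1 = v_1
  u_i = v_i − Σ_{j<i} ((v_i · u_j) / (u_j · u_j)) · u_j.

Step by step this gives:
  u_1 = (0, 3, 3, 3)
  u_2 = (2, 5/3, -10/3, 5/3)
  u_3 = (-100/31, 20/31, -40/31, 20/31)

Orthogonality check:
  u_2 · u_1 = 0 (should be 0)
  u_3 · u_1 = 0 (should be 0)
  u_3 · u_2 = 0 (should be 0)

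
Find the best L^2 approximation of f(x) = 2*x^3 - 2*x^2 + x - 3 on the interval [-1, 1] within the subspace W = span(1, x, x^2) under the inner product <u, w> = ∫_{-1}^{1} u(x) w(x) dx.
g(x) = -2*x^2 + 11*x/5 - 3

The best approximation g ∈ W is the orthogonal projection of f onto W. Writing g = a_0 + a_1 x + a_2 x^2, the coefficients solve the normal equations G · a = b where
  G_{ij} = <φ_i, φ_j> and b_i = <f, φ_i>, with φ_0 = 1, φ_1 = x, φ_2 = x^2.
G =
  [2, 0, 2/3]
  [0, 2/3, 0]
  [2/3, 0, 2/5],
b = (-22/3, 22/15, -14/5).
Solving gives a_0 = -3, a_1 = 11/5, a_2 = -2, so
  g(x) = -2*x^2 + 11*x/5 - 3.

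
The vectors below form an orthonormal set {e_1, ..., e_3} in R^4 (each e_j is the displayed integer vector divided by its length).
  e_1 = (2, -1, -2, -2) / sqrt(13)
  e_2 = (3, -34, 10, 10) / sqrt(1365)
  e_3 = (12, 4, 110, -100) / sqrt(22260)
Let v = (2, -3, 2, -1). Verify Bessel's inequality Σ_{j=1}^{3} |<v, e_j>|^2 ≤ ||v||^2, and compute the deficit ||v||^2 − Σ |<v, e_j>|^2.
Σ |<v, e_j>|^2 = 905/53; ||v||^2 = 18; deficit = 49/53

Write each e_j = u_j / sqrt(<u_j, u_j>) where u_j is the displayed integer vector. Then <v, e_j> = <v, u_j> / sqrt(<u_j, u_j>), so |<v, e_j>|^2 = <v, u_j>^2 / <u_j, u_j>.
Coefficients: <v, e_1> = 5/sqrt(13), <v, e_2> = 118/sqrt(1365), <v, e_3> = 332/sqrt(22260).
Square and sum: Σ |<v, e_j>|^2 = 905/53.
Compute ||v||^2 = v·v = 18.
Deficit = 18 − 905/53 = 49/53 ≥ 0, confirming Bessel's inequality. (The deficit equals ||v − Σ <v,e_j> e_j||^2, the squared distance from v to span{e_j}.)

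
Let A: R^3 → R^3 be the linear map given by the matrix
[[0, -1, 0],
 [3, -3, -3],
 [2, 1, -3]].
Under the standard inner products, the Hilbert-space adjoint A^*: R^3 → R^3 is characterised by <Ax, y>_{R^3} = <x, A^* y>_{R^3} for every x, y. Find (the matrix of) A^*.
A^* = A^T =
[[0, 3, 2],
 [-1, -3, 1],
 [0, -3, -3]]

For real matrices with standard dot products, the defining identity <Ax, y> = <x, A^* y> gives (Ax)^T y = x^T (A^*) y, i.e. x^T A^T y = x^T (A^*) y. Since this holds for all x, y, we must have A^* = A^T. Therefore
A^* =
[[0, 3, 2],
 [-1, -3, 1],
 [0, -3, -3]].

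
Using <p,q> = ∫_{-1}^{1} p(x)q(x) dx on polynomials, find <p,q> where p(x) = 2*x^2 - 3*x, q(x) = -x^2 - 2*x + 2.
<p,q> = 88/15

Expand the product: p(x)·q(x) = -2*x^4 - x^3 + 10*x^2 - 6*x.
∫_{-1}^{1} of each monomial x^k gives [2/(k+1) if k even, 0 if k odd]. Integrating term-by-term (or equivalently evaluating the antiderivative F(x) = -2*x^5/5 - x^4/4 + 10*x^3/3 - 3*x^2 at the endpoints):
  F(1) − F(−1) = -19/60 − (-371/60) = 88/15.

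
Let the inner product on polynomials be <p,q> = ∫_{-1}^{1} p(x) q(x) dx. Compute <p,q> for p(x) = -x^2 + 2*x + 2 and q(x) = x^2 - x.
<p,q> = -2/5

Expand the product: p(x)·q(x) = -x^4 + 3*x^3 - 2*x.
∫_{-1}^{1} of each monomial x^k gives [2/(k+1) if k even, 0 if k odd]. Integrating term-by-term (or equivalently evaluating the antiderivative F(x) = -x^5/5 + 3*x^4/4 - x^2 at the endpoints):
  F(1) − F(−1) = -9/20 − (-1/20) = -2/5.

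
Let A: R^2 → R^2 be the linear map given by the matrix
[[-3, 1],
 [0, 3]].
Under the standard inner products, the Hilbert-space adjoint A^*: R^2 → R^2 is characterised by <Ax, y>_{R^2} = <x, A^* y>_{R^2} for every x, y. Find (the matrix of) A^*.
A^* = A^T =
[[-3, 0],
 [1, 3]]

For real matrices with standard dot products, the defining identity <Ax, y> = <x, A^* y> gives (Ax)^T y = x^T (A^*) y, i.e. x^T A^T y = x^T (A^*) y. Since this holds for all x, y, we must have A^* = A^T. Therefore
A^* =
[[-3, 0],
 [1, 3]].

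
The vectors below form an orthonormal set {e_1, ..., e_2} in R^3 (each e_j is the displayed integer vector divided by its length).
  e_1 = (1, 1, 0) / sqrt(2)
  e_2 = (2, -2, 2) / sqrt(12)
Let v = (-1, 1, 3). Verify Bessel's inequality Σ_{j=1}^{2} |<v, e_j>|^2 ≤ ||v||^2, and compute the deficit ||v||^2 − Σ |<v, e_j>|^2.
Σ |<v, e_j>|^2 = 1/3; ||v||^2 = 11; deficit = 32/3

Write each e_j = u_j / sqrt(<u_j, u_j>) where u_j is the displayed integer vector. Then <v, e_j> = <v, u_j> / sqrt(<u_j, u_j>), so |<v, e_j>|^2 = <v, u_j>^2 / <u_j, u_j>.
Coefficients: <v, e_1> = 0/sqrt(2), <v, e_2> = 2/sqrt(12).
Square and sum: Σ |<v, e_j>|^2 = 1/3.
Compute ||v||^2 = v·v = 11.
Deficit = 11 − 1/3 = 32/3 ≥ 0, confirming Bessel's inequality. (The deficit equals ||v − Σ <v,e_j> e_j||^2, the squared distance from v to span{e_j}.)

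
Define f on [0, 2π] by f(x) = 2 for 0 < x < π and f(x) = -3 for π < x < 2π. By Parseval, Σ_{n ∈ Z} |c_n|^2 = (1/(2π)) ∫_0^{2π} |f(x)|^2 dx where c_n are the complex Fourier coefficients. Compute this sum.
Σ |c_n|^2 = 13/2

Parseval equates the L^2 energy of f (normalised by 1/(2π)) with the ℓ^2 sum of its Fourier coefficients: (1/(2π)) ∫_0^{2π} |f|^2 = Σ |c_n|^2.
Compute the left side: (1/(2π)) [∫_0^π 2^2 dx + ∫_π^{2π} (-3)^2 dx] = (1/(2π)) · (4π + 9π) = (4 + 9)/2 = 13/2.
So Σ_{n ∈ Z} |c_n|^2 = 13/2.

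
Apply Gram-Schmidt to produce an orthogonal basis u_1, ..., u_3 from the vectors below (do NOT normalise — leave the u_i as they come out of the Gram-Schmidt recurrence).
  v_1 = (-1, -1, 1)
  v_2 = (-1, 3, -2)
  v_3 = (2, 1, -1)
Orthogonal basis:
  u_1 = (-1, -1, 1)
  u_2 = (-7/3, 5/3, -2/3)
  u_3 = (1/26, 3/26, 2/13)

Apply the Gram-Schmidt recurrence
  u_1 = v_1
  u_i = v_i − Σ_{j<i} ((v_i · u_j) / (u_j · u_j)) · u_j.

Step by step this gives:
  u_1 = (-1, -1, 1)
  u_2 = (-7/3, 5/3, -2/3)
  u_3 = (1/26, 3/26, 2/13)

Orthogonality check:
  u_2 · u_1 = 0 (should be 0)
  u_3 · u_1 = 0 (should be 0)
  u_3 · u_2 = 0 (should be 0)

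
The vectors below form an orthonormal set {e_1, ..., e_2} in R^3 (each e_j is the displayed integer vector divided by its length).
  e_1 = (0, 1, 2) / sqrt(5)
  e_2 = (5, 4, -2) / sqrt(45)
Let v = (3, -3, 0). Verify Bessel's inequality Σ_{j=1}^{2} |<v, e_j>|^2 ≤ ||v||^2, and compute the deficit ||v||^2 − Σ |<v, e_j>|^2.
Σ |<v, e_j>|^2 = 2; ||v||^2 = 18; deficit = 16

Write each e_j = u_j / sqrt(<u_j, u_j>) where u_j is the displayed integer vector. Then <v, e_j> = <v, u_j> / sqrt(<u_j, u_j>), so |<v, e_j>|^2 = <v, u_j>^2 / <u_j, u_j>.
Coefficients: <v, e_1> = -3/sqrt(5), <v, e_2> = 3/sqrt(45).
Square and sum: Σ |<v, e_j>|^2 = 2.
Compute ||v||^2 = v·v = 18.
Deficit = 18 − 2 = 16 ≥ 0, confirming Bessel's inequality. (The deficit equals ||v − Σ <v,e_j> e_j||^2, the squared distance from v to span{e_j}.)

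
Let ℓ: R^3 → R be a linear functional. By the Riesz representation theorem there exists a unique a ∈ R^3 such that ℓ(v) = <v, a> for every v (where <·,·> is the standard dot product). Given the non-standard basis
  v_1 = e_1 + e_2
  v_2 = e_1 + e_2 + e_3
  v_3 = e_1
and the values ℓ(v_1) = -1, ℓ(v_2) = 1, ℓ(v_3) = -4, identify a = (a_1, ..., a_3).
a = (-4, 3, 2)

Write a = (a_1, ..., a_3) in the standard basis. For each basis vector v_i, ℓ(v_i) = <v_i, a> is a linear equation in the a_j's. Collect the n equations into a matrix system V a = ℓ, where row i of V is v_i (expressed in the standard basis). Since V is invertible (lower-triangular with 1s on the diagonal, up to permutation), solve by back-substitution:
  V =
[[1, 1, 0],
 [1, 1, 1],
 [1, 0, 0]]
  V a = (-1, 1, -4)
Solving gives a = (-4, 3, 2).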